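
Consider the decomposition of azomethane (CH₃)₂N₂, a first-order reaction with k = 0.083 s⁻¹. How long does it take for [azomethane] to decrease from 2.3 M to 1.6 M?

4.372 s

Step 1: For first-order: t = ln([azomethane]₀/[azomethane])/k
Step 2: t = ln(2.3/1.6)/0.083
Step 3: t = ln(1.437)/0.083
Step 4: t = 0.3629/0.083 = 4.372 s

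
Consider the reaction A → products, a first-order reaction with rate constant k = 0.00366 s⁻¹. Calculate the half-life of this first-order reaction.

189.4 s

Step 1: For a first-order reaction, t₁/₂ = ln(2)/k
Step 2: t₁/₂ = ln(2)/0.00366
Step 3: t₁/₂ = 0.6931/0.00366 = 189.4 s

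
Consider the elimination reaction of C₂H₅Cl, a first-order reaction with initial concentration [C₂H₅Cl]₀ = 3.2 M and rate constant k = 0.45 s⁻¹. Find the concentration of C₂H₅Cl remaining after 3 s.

0.8296 M

Step 1: For a first-order reaction: [C₂H₅Cl] = [C₂H₅Cl]₀ × e^(-kt)
Step 2: [C₂H₅Cl] = 3.2 × e^(-0.45 × 3)
Step 3: [C₂H₅Cl] = 3.2 × e^(-1.35)
Step 4: [C₂H₅Cl] = 3.2 × 0.25924 = 0.8296 M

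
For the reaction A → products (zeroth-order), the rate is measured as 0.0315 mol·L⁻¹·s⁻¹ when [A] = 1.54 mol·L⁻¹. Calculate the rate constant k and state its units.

0.0315 mol·L⁻¹·s⁻¹

Step 1: For a zeroth-order reaction, rate = k (independent of concentration).
Step 2: k = rate = 0.0315 mol·L⁻¹·s⁻¹.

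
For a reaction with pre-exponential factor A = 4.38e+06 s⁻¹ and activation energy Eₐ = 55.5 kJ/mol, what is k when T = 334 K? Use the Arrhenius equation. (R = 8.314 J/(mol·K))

9.15e-03 s⁻¹

Step 1: Use the Arrhenius equation: k = A × exp(-Eₐ/RT)
Step 2: Convert Eₐ to J/mol: 55.5 kJ/mol = 55500 J/mol
Step 3: Calculate the exponent: -Eₐ/(RT) = -55500/(8.314 × 334) = -19.98649
Step 4: k = 4.38e+06 × exp(-19.98649)
Step 5: k = 4.38e+06 × 2.08919e-09 = 9.1507e-03 s⁻¹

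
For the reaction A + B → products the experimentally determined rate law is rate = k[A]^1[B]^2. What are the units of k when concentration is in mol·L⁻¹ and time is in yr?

(mol·L⁻¹)⁻²·yr⁻¹

Step 1: Overall order = 1 + 2 = 3.
Step 2: rate has units mol·L⁻¹·yr⁻¹; [A]^1[B]^2 has units (mol·L⁻¹)^3.
Step 3: k = rate/([A]^1[B]^2), so units of k = (mol·L⁻¹)^(1-3)·yr⁻¹ = (mol·L⁻¹)⁻²·yr⁻¹.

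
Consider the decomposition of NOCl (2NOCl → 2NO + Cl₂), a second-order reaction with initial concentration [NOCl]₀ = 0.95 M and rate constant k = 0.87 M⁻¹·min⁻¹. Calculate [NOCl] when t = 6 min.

0.1594 M

Step 1: For a second-order reaction: 1/[NOCl] = 1/[NOCl]₀ + kt
Step 2: 1/[NOCl] = 1/0.95 + 0.87 × 6
Step 3: 1/[NOCl] = 1.053 + 5.22 = 6.273
Step 4: [NOCl] = 1/6.273 = 0.1594 M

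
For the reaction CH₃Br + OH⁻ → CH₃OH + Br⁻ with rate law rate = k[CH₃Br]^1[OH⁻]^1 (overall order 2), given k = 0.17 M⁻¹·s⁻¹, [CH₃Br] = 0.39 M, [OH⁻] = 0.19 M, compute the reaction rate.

0.0126 M/s

Step 1: The rate law is rate = k[CH₃Br]^1[OH⁻]^1, overall order = 1+1 = 2
Step 2: Substitute values: rate = 0.17 × (0.39)^1 × (0.19)^1
Step 3: rate = 0.17 × 0.39 × 0.19 = 0.012597 M/s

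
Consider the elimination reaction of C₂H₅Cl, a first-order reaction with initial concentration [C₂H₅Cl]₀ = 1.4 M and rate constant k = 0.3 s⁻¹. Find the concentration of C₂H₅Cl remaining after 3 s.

0.5692 M

Step 1: For a first-order reaction: [C₂H₅Cl] = [C₂H₅Cl]₀ × e^(-kt)
Step 2: [C₂H₅Cl] = 1.4 × e^(-0.3 × 3)
Step 3: [C₂H₅Cl] = 1.4 × e^(-0.9)
Step 4: [C₂H₅Cl] = 1.4 × 0.40657 = 0.5692 M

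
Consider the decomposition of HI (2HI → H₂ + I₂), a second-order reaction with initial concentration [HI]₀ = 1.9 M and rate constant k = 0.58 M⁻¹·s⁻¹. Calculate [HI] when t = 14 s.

0.1157 M

Step 1: For a second-order reaction: 1/[HI] = 1/[HI]₀ + kt
Step 2: 1/[HI] = 1/1.9 + 0.58 × 14
Step 3: 1/[HI] = 0.5263 + 8.12 = 8.646
Step 4: [HI] = 1/8.646 = 0.1157 M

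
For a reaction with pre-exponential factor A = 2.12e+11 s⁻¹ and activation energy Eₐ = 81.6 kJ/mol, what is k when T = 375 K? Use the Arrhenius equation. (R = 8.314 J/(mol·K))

9.11e-01 s⁻¹

Step 1: Use the Arrhenius equation: k = A × exp(-Eₐ/RT)
Step 2: Convert Eₐ to J/mol: 81.6 kJ/mol = 81600 J/mol
Step 3: Calculate the exponent: -Eₐ/(RT) = -81600/(8.314 × 375) = -26.17272
Step 4: k = 2.12e+11 × exp(-26.17272)
Step 5: k = 2.12e+11 × 4.29865e-12 = 9.1131e-01 s⁻¹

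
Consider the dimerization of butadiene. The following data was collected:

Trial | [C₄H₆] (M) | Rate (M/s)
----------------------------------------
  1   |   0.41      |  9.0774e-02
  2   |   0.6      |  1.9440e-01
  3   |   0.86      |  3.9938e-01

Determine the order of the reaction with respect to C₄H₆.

second order (2)

Step 1: Compare trials to find order n where rate₂/rate₁ = ([C₄H₆]₂/[C₄H₆]₁)^n
Step 2: rate₂/rate₁ = 1.9440e-01/9.0774e-02 = 2.142
Step 3: [C₄H₆]₂/[C₄H₆]₁ = 0.6/0.41 = 1.463
Step 4: n = ln(2.142)/ln(1.463) = 2.00 ≈ 2
Step 5: The reaction is second order in C₄H₆.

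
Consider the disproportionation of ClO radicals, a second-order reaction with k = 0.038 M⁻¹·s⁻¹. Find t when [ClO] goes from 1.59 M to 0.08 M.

312.4 s

Step 1: For second-order: t = (1/[ClO] - 1/[ClO]₀)/k
Step 2: t = (1/0.08 - 1/1.59)/0.038
Step 3: t = (12.5 - 0.6289)/0.038
Step 4: t = 11.87/0.038 = 312.4 s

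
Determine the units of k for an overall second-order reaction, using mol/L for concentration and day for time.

(mol/L)⁻¹·day⁻¹

Step 1: For overall order n, rate = k × (concentration)^n.
Step 2: Rate has units mol/L·day⁻¹; concentration term has units (mol/L)^2.
Step 3: k = rate / (concentration)^n, so units of k = (mol/L)^(1-2)·day⁻¹ = (mol/L)⁻¹·day⁻¹.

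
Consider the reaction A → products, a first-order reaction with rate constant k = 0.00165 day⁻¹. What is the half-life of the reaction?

420.1 day

Step 1: For a first-order reaction, t₁/₂ = ln(2)/k
Step 2: t₁/₂ = ln(2)/0.00165
Step 3: t₁/₂ = 0.6931/0.00165 = 420.1 day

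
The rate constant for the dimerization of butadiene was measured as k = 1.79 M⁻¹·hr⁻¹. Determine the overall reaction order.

second order (2)

Step 1: The units of k for an nth-order reaction are (concentration)^(1-n)·(time)⁻¹.
Step 2: Here k has units M⁻¹·hr⁻¹, so the concentration exponent is -1.
Step 3: 1 - n = -1 ⇒ n = 2. The reaction is second order.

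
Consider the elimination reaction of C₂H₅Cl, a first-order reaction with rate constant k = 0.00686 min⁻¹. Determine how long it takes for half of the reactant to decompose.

101 min

Step 1: For a first-order reaction, t₁/₂ = ln(2)/k
Step 2: t₁/₂ = ln(2)/0.00686
Step 3: t₁/₂ = 0.6931/0.00686 = 101 min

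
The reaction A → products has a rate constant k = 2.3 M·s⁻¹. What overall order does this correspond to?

zeroth order (0)

Step 1: The units of k for an nth-order reaction are (concentration)^(1-n)·(time)⁻¹.
Step 2: Here k has units M·s⁻¹, so the concentration exponent is 1.
Step 3: 1 - n = 1 ⇒ n = 0. The reaction is zeroth order.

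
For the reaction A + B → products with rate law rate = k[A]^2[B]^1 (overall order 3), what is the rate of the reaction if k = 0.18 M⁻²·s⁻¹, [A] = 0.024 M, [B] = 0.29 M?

3.007e-05 M/s

Step 1: The rate law is rate = k[A]^2[B]^1, overall order = 2+1 = 3
Step 2: Substitute values: rate = 0.18 × (0.024)^2 × (0.29)^1
Step 3: rate = 0.18 × 0.000576 × 0.29 = 3.00672e-05 M/s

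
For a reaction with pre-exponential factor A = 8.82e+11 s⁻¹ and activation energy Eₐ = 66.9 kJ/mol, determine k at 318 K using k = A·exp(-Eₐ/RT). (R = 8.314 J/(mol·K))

9.04e+00 s⁻¹

Step 1: Use the Arrhenius equation: k = A × exp(-Eₐ/RT)
Step 2: Convert Eₐ to J/mol: 66.9 kJ/mol = 66900 J/mol
Step 3: Calculate the exponent: -Eₐ/(RT) = -66900/(8.314 × 318) = -25.30399
Step 4: k = 8.82e+11 × exp(-25.30399)
Step 5: k = 8.82e+11 × 1.02475e-11 = 9.0383e+00 s⁻¹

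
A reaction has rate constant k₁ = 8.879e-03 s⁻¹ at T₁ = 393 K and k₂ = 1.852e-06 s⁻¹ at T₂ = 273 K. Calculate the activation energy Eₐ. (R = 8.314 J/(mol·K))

63.0 kJ/mol

Step 1: Use the two-temperature Arrhenius form: ln(k₂/k₁) = -Eₐ/R × (1/T₂ - 1/T₁)
Step 2: ln(k₂/k₁) = ln(1.852e-06/8.879e-03) = ln(0.000208582) = -8.47518
Step 3: 1/T₂ - 1/T₁ = 1/273 - 1/393 = 1.118474e-03 K⁻¹
Step 4: Eₐ = -R × ln(k₂/k₁) / (1/T₂ - 1/T₁) = -8.314 × -8.47518 / 1.118474e-03
Step 5: Eₐ = 6.2999e+04 J/mol = 63.0 kJ/mol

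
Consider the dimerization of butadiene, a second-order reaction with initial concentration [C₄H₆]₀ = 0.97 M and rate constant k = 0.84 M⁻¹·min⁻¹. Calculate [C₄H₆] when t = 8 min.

0.129 M

Step 1: For a second-order reaction: 1/[C₄H₆] = 1/[C₄H₆]₀ + kt
Step 2: 1/[C₄H₆] = 1/0.97 + 0.84 × 8
Step 3: 1/[C₄H₆] = 1.031 + 6.72 = 7.751
Step 4: [C₄H₆] = 1/7.751 = 0.129 M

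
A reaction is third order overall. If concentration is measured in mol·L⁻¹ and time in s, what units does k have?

(mol·L⁻¹)⁻²·s⁻¹

Step 1: For overall order n, rate = k × (concentration)^n.
Step 2: Rate has units mol·L⁻¹·s⁻¹; concentration term has units (mol·L⁻¹)^3.
Step 3: k = rate / (concentration)^n, so units of k = (mol·L⁻¹)^(1-3)·s⁻¹ = (mol·L⁻¹)⁻²·s⁻¹.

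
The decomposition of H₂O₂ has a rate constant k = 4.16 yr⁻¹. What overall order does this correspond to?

first order (1)

Step 1: The units of k for an nth-order reaction are (concentration)^(1-n)·(time)⁻¹.
Step 2: Here k has units yr⁻¹, so the concentration exponent is 0.
Step 3: 1 - n = 0 ⇒ n = 1. The reaction is first order.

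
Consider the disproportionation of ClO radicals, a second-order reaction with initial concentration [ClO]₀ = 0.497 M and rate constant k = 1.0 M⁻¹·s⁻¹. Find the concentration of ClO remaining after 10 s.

0.08325 M

Step 1: For a second-order reaction: 1/[ClO] = 1/[ClO]₀ + kt
Step 2: 1/[ClO] = 1/0.497 + 1.0 × 10
Step 3: 1/[ClO] = 2.012 + 10 = 12.01
Step 4: [ClO] = 1/12.01 = 0.08325 M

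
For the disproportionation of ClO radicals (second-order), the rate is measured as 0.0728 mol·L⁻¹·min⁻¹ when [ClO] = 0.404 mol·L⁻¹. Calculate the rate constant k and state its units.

0.446 (mol·L⁻¹)⁻¹·min⁻¹

Step 1: rate = k[ClO]^2, so k = rate / [ClO]^2.
Step 2: k = 0.0728 / (0.404)^2 = 0.0728 / 0.1632.
Step 3: k = 0.446 (mol·L⁻¹)⁻¹·min⁻¹.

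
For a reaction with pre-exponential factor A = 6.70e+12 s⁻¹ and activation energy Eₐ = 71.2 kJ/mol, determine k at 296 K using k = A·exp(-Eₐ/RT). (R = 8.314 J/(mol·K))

1.82e+00 s⁻¹

Step 1: Use the Arrhenius equation: k = A × exp(-Eₐ/RT)
Step 2: Convert Eₐ to J/mol: 71.2 kJ/mol = 71200 J/mol
Step 3: Calculate the exponent: -Eₐ/(RT) = -71200/(8.314 × 296) = -28.93199
Step 4: k = 6.70e+12 × exp(-28.93199)
Step 5: k = 6.70e+12 × 2.72268e-13 = 1.8242e+00 s⁻¹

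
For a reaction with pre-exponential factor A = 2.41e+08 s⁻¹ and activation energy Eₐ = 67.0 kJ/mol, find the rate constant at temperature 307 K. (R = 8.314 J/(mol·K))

9.59e-04 s⁻¹

Step 1: Use the Arrhenius equation: k = A × exp(-Eₐ/RT)
Step 2: Convert Eₐ to J/mol: 67.0 kJ/mol = 67000 J/mol
Step 3: Calculate the exponent: -Eₐ/(RT) = -67000/(8.314 × 307) = -26.24982
Step 4: k = 2.41e+08 × exp(-26.24982)
Step 5: k = 2.41e+08 × 3.97968e-12 = 9.5910e-04 s⁻¹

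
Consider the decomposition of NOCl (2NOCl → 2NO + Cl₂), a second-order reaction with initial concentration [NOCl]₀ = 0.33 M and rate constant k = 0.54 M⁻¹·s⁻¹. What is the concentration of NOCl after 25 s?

0.06049 M

Step 1: For a second-order reaction: 1/[NOCl] = 1/[NOCl]₀ + kt
Step 2: 1/[NOCl] = 1/0.33 + 0.54 × 25
Step 3: 1/[NOCl] = 3.03 + 13.5 = 16.53
Step 4: [NOCl] = 1/16.53 = 0.06049 M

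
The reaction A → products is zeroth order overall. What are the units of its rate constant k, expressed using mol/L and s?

mol/L·s⁻¹

Step 1: For overall order n, rate = k × (concentration)^n.
Step 2: Rate has units mol/L·s⁻¹; concentration term has units (mol/L)^0.
Step 3: k = rate / (concentration)^n, so units of k = (mol/L)^(1-0)·s⁻¹ = mol/L·s⁻¹.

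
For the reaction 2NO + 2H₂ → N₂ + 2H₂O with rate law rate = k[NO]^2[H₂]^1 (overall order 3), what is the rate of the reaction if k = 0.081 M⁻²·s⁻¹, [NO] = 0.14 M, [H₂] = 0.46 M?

0.0007303 M/s

Step 1: The rate law is rate = k[NO]^2[H₂]^1, overall order = 2+1 = 3
Step 2: Substitute values: rate = 0.081 × (0.14)^2 × (0.46)^1
Step 3: rate = 0.081 × 0.0196 × 0.46 = 0.000730296 M/s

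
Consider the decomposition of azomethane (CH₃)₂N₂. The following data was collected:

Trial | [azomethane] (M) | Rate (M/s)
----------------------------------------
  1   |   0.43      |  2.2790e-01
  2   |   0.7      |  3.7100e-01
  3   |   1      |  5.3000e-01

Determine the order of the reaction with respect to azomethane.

first order (1)

Step 1: Compare trials to find order n where rate₂/rate₁ = ([azomethane]₂/[azomethane]₁)^n
Step 2: rate₂/rate₁ = 3.7100e-01/2.2790e-01 = 1.628
Step 3: [azomethane]₂/[azomethane]₁ = 0.7/0.43 = 1.628
Step 4: n = ln(1.628)/ln(1.628) = 1.00 ≈ 1
Step 5: The reaction is first order in azomethane.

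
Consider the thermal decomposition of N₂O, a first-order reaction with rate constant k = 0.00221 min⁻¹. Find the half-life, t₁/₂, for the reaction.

313.6 min

Step 1: For a first-order reaction, t₁/₂ = ln(2)/k
Step 2: t₁/₂ = ln(2)/0.00221
Step 3: t₁/₂ = 0.6931/0.00221 = 313.6 min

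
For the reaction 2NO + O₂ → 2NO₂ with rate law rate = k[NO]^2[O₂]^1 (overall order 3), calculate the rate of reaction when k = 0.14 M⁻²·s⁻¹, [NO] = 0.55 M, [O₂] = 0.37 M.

0.01567 M/s

Step 1: The rate law is rate = k[NO]^2[O₂]^1, overall order = 2+1 = 3
Step 2: Substitute values: rate = 0.14 × (0.55)^2 × (0.37)^1
Step 3: rate = 0.14 × 0.3025 × 0.37 = 0.0156695 M/s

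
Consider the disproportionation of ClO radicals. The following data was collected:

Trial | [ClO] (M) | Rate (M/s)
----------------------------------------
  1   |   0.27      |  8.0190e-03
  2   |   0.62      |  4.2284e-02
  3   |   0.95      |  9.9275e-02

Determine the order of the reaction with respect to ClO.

second order (2)

Step 1: Compare trials to find order n where rate₂/rate₁ = ([ClO]₂/[ClO]₁)^n
Step 2: rate₂/rate₁ = 4.2284e-02/8.0190e-03 = 5.273
Step 3: [ClO]₂/[ClO]₁ = 0.62/0.27 = 2.296
Step 4: n = ln(5.273)/ln(2.296) = 2.00 ≈ 2
Step 5: The reaction is second order in ClO.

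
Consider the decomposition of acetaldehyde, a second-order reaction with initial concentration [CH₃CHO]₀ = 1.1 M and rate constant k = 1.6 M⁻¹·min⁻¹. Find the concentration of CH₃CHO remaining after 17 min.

0.03558 M

Step 1: For a second-order reaction: 1/[CH₃CHO] = 1/[CH₃CHO]₀ + kt
Step 2: 1/[CH₃CHO] = 1/1.1 + 1.6 × 17
Step 3: 1/[CH₃CHO] = 0.9091 + 27.2 = 28.11
Step 4: [CH₃CHO] = 1/28.11 = 0.03558 M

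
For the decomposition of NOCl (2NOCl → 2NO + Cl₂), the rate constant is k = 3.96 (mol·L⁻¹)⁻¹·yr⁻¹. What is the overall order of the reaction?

second order (2)

Step 1: The units of k for an nth-order reaction are (concentration)^(1-n)·(time)⁻¹.
Step 2: Here k has units (mol·L⁻¹)⁻¹·yr⁻¹, so the concentration exponent is -1.
Step 3: 1 - n = -1 ⇒ n = 2. The reaction is second order.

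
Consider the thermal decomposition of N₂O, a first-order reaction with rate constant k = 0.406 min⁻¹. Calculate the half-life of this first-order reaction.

1.707 min

Step 1: For a first-order reaction, t₁/₂ = ln(2)/k
Step 2: t₁/₂ = ln(2)/0.406
Step 3: t₁/₂ = 0.6931/0.406 = 1.707 min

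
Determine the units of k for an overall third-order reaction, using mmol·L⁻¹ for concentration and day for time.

(mmol·L⁻¹)⁻²·day⁻¹

Step 1: For overall order n, rate = k × (concentration)^n.
Step 2: Rate has units mmol·L⁻¹·day⁻¹; concentration term has units (mmol·L⁻¹)^3.
Step 3: k = rate / (concentration)^n, so units of k = (mmol·L⁻¹)^(1-3)·day⁻¹ = (mmol·L⁻¹)⁻²·day⁻¹.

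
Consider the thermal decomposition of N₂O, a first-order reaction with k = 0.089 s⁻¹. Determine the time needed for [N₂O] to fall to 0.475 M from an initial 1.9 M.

15.58 s

Step 1: For first-order: t = ln([N₂O]₀/[N₂O])/k
Step 2: t = ln(1.9/0.475)/0.089
Step 3: t = ln(4)/0.089
Step 4: t = 1.386/0.089 = 15.58 s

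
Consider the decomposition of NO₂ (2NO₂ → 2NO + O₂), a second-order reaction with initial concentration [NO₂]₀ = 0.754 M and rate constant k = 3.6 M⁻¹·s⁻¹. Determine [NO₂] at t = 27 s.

0.01015 M

Step 1: For a second-order reaction: 1/[NO₂] = 1/[NO₂]₀ + kt
Step 2: 1/[NO₂] = 1/0.754 + 3.6 × 27
Step 3: 1/[NO₂] = 1.326 + 97.2 = 98.53
Step 4: [NO₂] = 1/98.53 = 0.01015 M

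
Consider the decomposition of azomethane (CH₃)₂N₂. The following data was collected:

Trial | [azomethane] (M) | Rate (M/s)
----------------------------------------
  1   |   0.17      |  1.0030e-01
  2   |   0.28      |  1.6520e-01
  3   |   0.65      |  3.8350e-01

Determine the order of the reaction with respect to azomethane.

first order (1)

Step 1: Compare trials to find order n where rate₂/rate₁ = ([azomethane]₂/[azomethane]₁)^n
Step 2: rate₂/rate₁ = 1.6520e-01/1.0030e-01 = 1.647
Step 3: [azomethane]₂/[azomethane]₁ = 0.28/0.17 = 1.647
Step 4: n = ln(1.647)/ln(1.647) = 1.00 ≈ 1
Step 5: The reaction is first order in azomethane.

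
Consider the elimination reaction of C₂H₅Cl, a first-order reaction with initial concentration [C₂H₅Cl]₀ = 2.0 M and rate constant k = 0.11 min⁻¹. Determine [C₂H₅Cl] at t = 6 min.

1.034 M

Step 1: For a first-order reaction: [C₂H₅Cl] = [C₂H₅Cl]₀ × e^(-kt)
Step 2: [C₂H₅Cl] = 2.0 × e^(-0.11 × 6)
Step 3: [C₂H₅Cl] = 2.0 × e^(-0.66)
Step 4: [C₂H₅Cl] = 2.0 × 0.516851 = 1.034 M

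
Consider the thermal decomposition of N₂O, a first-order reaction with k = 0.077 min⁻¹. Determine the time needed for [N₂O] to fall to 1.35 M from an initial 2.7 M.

9.002 min

Step 1: For first-order: t = ln([N₂O]₀/[N₂O])/k
Step 2: t = ln(2.7/1.35)/0.077
Step 3: t = ln(2)/0.077
Step 4: t = 0.6931/0.077 = 9.002 min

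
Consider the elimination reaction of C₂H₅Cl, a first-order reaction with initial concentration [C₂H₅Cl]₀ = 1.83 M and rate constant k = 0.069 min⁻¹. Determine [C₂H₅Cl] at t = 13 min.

0.7463 M

Step 1: For a first-order reaction: [C₂H₅Cl] = [C₂H₅Cl]₀ × e^(-kt)
Step 2: [C₂H₅Cl] = 1.83 × e^(-0.069 × 13)
Step 3: [C₂H₅Cl] = 1.83 × e^(-0.897)
Step 4: [C₂H₅Cl] = 1.83 × 0.407791 = 0.7463 M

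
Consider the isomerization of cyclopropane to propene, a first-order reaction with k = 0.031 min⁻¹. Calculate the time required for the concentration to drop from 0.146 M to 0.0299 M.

51.15 min

Step 1: For first-order: t = ln([cyclopropane]₀/[cyclopropane])/k
Step 2: t = ln(0.146/0.0299)/0.031
Step 3: t = ln(4.883)/0.031
Step 4: t = 1.586/0.031 = 51.15 min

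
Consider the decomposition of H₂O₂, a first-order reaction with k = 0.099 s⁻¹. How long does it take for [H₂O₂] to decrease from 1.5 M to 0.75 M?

7.001 s

Step 1: For first-order: t = ln([H₂O₂]₀/[H₂O₂])/k
Step 2: t = ln(1.5/0.75)/0.099
Step 3: t = ln(2)/0.099
Step 4: t = 0.6931/0.099 = 7.001 s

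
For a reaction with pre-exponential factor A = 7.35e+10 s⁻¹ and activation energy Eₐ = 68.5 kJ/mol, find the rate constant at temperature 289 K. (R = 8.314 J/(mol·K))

3.05e-02 s⁻¹

Step 1: Use the Arrhenius equation: k = A × exp(-Eₐ/RT)
Step 2: Convert Eₐ to J/mol: 68.5 kJ/mol = 68500 J/mol
Step 3: Calculate the exponent: -Eₐ/(RT) = -68500/(8.314 × 289) = -28.50905
Step 4: k = 7.35e+10 × exp(-28.50905)
Step 5: k = 7.35e+10 × 4.15601e-13 = 3.0547e-02 s⁻¹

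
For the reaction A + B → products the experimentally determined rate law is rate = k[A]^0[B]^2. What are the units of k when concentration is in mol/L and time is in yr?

(mol/L)⁻¹·yr⁻¹

Step 1: Overall order = 0 + 2 = 2.
Step 2: rate has units mol/L·yr⁻¹; [A]^0[B]^2 has units (mol/L)^2.
Step 3: k = rate/([A]^0[B]^2), so units of k = (mol/L)^(1-2)·yr⁻¹ = (mol/L)⁻¹·yr⁻¹.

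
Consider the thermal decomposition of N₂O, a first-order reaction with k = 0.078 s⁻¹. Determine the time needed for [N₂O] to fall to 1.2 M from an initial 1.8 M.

5.198 s

Step 1: For first-order: t = ln([N₂O]₀/[N₂O])/k
Step 2: t = ln(1.8/1.2)/0.078
Step 3: t = ln(1.5)/0.078
Step 4: t = 0.4055/0.078 = 5.198 s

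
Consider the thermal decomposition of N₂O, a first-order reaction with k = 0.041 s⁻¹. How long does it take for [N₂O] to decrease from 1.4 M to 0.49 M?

25.61 s

Step 1: For first-order: t = ln([N₂O]₀/[N₂O])/k
Step 2: t = ln(1.4/0.49)/0.041
Step 3: t = ln(2.857)/0.041
Step 4: t = 1.05/0.041 = 25.61 s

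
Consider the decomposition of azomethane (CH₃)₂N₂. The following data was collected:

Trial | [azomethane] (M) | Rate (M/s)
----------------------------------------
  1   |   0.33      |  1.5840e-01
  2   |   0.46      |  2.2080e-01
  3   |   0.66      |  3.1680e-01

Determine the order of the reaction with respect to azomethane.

first order (1)

Step 1: Compare trials to find order n where rate₂/rate₁ = ([azomethane]₂/[azomethane]₁)^n
Step 2: rate₂/rate₁ = 2.2080e-01/1.5840e-01 = 1.394
Step 3: [azomethane]₂/[azomethane]₁ = 0.46/0.33 = 1.394
Step 4: n = ln(1.394)/ln(1.394) = 1.00 ≈ 1
Step 5: The reaction is first order in azomethane.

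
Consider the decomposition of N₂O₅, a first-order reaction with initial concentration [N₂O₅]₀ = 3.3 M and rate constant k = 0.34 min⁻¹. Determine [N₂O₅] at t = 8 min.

0.2174 M

Step 1: For a first-order reaction: [N₂O₅] = [N₂O₅]₀ × e^(-kt)
Step 2: [N₂O₅] = 3.3 × e^(-0.34 × 8)
Step 3: [N₂O₅] = 3.3 × e^(-2.72)
Step 4: [N₂O₅] = 3.3 × 0.0658748 = 0.2174 M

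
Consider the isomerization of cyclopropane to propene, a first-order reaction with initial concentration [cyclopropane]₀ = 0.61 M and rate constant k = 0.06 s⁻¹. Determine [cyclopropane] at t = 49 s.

0.03225 M

Step 1: For a first-order reaction: [cyclopropane] = [cyclopropane]₀ × e^(-kt)
Step 2: [cyclopropane] = 0.61 × e^(-0.06 × 49)
Step 3: [cyclopropane] = 0.61 × e^(-2.94)
Step 4: [cyclopropane] = 0.61 × 0.0528657 = 0.03225 M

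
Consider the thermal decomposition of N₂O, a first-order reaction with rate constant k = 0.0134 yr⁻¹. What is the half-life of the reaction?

51.73 yr

Step 1: For a first-order reaction, t₁/₂ = ln(2)/k
Step 2: t₁/₂ = ln(2)/0.0134
Step 3: t₁/₂ = 0.6931/0.0134 = 51.73 yr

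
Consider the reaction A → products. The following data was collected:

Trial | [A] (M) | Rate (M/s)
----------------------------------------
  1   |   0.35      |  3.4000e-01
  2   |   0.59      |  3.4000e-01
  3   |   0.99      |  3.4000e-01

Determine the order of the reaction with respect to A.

zeroth order (0)

Step 1: Compare trials - when concentration changes, rate stays constant.
Step 2: rate₂/rate₁ = 3.4000e-01/3.4000e-01 = 1
Step 3: [A]₂/[A]₁ = 0.59/0.35 = 1.686
Step 4: Since rate ratio ≈ (conc ratio)^0, the reaction is zeroth order.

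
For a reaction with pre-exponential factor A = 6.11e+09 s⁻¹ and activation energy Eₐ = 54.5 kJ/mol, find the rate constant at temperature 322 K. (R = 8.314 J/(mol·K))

8.81e+00 s⁻¹

Step 1: Use the Arrhenius equation: k = A × exp(-Eₐ/RT)
Step 2: Convert Eₐ to J/mol: 54.5 kJ/mol = 54500 J/mol
Step 3: Calculate the exponent: -Eₐ/(RT) = -54500/(8.314 × 322) = -20.35779
Step 4: k = 6.11e+09 × exp(-20.35779)
Step 5: k = 6.11e+09 × 1.44120e-09 = 8.8057e+00 s⁻¹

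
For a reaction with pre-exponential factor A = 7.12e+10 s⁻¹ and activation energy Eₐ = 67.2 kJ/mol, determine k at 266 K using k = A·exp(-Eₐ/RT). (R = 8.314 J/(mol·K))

4.53e-03 s⁻¹

Step 1: Use the Arrhenius equation: k = A × exp(-Eₐ/RT)
Step 2: Convert Eₐ to J/mol: 67.2 kJ/mol = 67200 J/mol
Step 3: Calculate the exponent: -Eₐ/(RT) = -67200/(8.314 × 266) = -30.38629
Step 4: k = 7.12e+10 × exp(-30.38629)
Step 5: k = 7.12e+10 × 6.35919e-14 = 4.5277e-03 s⁻¹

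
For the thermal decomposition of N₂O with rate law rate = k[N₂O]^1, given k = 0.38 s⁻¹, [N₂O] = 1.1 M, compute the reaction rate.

0.418 M/s

Step 1: Identify the rate law: rate = k[N₂O]^1
Step 2: Substitute values: rate = 0.38 × (1.1)^1
Step 3: Calculate: rate = 0.38 × 1.1 = 0.418 M/s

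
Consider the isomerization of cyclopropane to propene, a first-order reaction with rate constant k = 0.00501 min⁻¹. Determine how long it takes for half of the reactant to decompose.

138.4 min

Step 1: For a first-order reaction, t₁/₂ = ln(2)/k
Step 2: t₁/₂ = ln(2)/0.00501
Step 3: t₁/₂ = 0.6931/0.00501 = 138.4 min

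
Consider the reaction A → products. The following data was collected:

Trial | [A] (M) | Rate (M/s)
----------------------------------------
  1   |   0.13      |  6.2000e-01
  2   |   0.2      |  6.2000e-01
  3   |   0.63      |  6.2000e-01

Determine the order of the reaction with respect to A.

zeroth order (0)

Step 1: Compare trials - when concentration changes, rate stays constant.
Step 2: rate₂/rate₁ = 6.2000e-01/6.2000e-01 = 1
Step 3: [A]₂/[A]₁ = 0.2/0.13 = 1.538
Step 4: Since rate ratio ≈ (conc ratio)^0, the reaction is zeroth order.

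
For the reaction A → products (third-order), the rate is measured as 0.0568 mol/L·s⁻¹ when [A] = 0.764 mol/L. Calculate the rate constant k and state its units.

0.1274 (mol/L)⁻²·s⁻¹

Step 1: rate = k[A]^3, so k = rate / [A]^3.
Step 2: k = 0.0568 / (0.764)^3 = 0.0568 / 0.4459.
Step 3: k = 0.1274 (mol/L)⁻²·s⁻¹.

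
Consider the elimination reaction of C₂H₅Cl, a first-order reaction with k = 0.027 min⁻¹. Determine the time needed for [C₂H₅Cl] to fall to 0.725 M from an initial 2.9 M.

51.34 min

Step 1: For first-order: t = ln([C₂H₅Cl]₀/[C₂H₅Cl])/k
Step 2: t = ln(2.9/0.725)/0.027
Step 3: t = ln(4)/0.027
Step 4: t = 1.386/0.027 = 51.34 min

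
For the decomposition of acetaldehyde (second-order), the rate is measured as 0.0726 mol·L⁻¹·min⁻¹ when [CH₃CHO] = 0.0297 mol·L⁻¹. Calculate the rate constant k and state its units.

82.3 (mol·L⁻¹)⁻¹·min⁻¹

Step 1: rate = k[CH₃CHO]^2, so k = rate / [CH₃CHO]^2.
Step 2: k = 0.0726 / (0.0297)^2 = 0.0726 / 0.0008821.
Step 3: k = 82.3 (mol·L⁻¹)⁻¹·min⁻¹.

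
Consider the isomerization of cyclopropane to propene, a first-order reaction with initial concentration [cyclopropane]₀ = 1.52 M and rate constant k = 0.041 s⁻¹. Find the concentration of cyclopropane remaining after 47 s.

0.2213 M

Step 1: For a first-order reaction: [cyclopropane] = [cyclopropane]₀ × e^(-kt)
Step 2: [cyclopropane] = 1.52 × e^(-0.041 × 47)
Step 3: [cyclopropane] = 1.52 × e^(-1.927)
Step 4: [cyclopropane] = 1.52 × 0.145584 = 0.2213 M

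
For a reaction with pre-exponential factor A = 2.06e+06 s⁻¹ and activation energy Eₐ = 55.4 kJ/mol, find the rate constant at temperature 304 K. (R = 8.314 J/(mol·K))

6.23e-04 s⁻¹

Step 1: Use the Arrhenius equation: k = A × exp(-Eₐ/RT)
Step 2: Convert Eₐ to J/mol: 55.4 kJ/mol = 55400 J/mol
Step 3: Calculate the exponent: -Eₐ/(RT) = -55400/(8.314 × 304) = -21.91927
Step 4: k = 2.06e+06 × exp(-21.91927)
Step 5: k = 2.06e+06 × 3.02400e-10 = 6.2294e-04 s⁻¹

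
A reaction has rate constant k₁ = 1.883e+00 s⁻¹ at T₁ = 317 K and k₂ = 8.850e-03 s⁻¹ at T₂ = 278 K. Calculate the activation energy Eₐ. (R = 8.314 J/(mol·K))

100.7 kJ/mol

Step 1: Use the two-temperature Arrhenius form: ln(k₂/k₁) = -Eₐ/R × (1/T₂ - 1/T₁)
Step 2: ln(k₂/k₁) = ln(8.850e-03/1.883e+00) = ln(0.00469995) = -5.3602
Step 3: 1/T₂ - 1/T₁ = 1/278 - 1/317 = 4.425482e-04 K⁻¹
Step 4: Eₐ = -R × ln(k₂/k₁) / (1/T₂ - 1/T₁) = -8.314 × -5.3602 / 4.425482e-04
Step 5: Eₐ = 1.0070e+05 J/mol = 100.7 kJ/mol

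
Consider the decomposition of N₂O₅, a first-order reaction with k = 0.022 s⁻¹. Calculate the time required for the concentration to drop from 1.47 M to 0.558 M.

44.03 s

Step 1: For first-order: t = ln([N₂O₅]₀/[N₂O₅])/k
Step 2: t = ln(1.47/0.558)/0.022
Step 3: t = ln(2.634)/0.022
Step 4: t = 0.9687/0.022 = 44.03 s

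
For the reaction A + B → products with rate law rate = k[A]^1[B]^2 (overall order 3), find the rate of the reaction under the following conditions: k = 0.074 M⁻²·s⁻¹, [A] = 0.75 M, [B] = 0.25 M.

0.003469 M/s

Step 1: The rate law is rate = k[A]^1[B]^2, overall order = 1+2 = 3
Step 2: Substitute values: rate = 0.074 × (0.75)^1 × (0.25)^2
Step 3: rate = 0.074 × 0.75 × 0.0625 = 0.00346875 M/s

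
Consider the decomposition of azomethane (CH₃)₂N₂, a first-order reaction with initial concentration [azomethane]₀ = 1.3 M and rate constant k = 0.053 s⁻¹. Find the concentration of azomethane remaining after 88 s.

0.01226 M

Step 1: For a first-order reaction: [azomethane] = [azomethane]₀ × e^(-kt)
Step 2: [azomethane] = 1.3 × e^(-0.053 × 88)
Step 3: [azomethane] = 1.3 × e^(-4.664)
Step 4: [azomethane] = 1.3 × 0.00942867 = 0.01226 M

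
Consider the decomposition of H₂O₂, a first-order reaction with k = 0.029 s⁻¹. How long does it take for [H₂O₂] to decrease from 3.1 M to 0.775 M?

47.8 s

Step 1: For first-order: t = ln([H₂O₂]₀/[H₂O₂])/k
Step 2: t = ln(3.1/0.775)/0.029
Step 3: t = ln(4)/0.029
Step 4: t = 1.386/0.029 = 47.8 s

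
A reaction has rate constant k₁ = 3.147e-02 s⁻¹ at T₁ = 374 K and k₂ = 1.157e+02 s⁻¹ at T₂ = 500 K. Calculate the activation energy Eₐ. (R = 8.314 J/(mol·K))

101.3 kJ/mol

Step 1: Use the two-temperature Arrhenius form: ln(k₂/k₁) = -Eₐ/R × (1/T₂ - 1/T₁)
Step 2: ln(k₂/k₁) = ln(1.157e+02/3.147e-02) = ln(3676.52) = 8.20972
Step 3: 1/T₂ - 1/T₁ = 1/500 - 1/374 = -6.737968e-04 K⁻¹
Step 4: Eₐ = -R × ln(k₂/k₁) / (1/T₂ - 1/T₁) = -8.314 × 8.20972 / -6.737968e-04
Step 5: Eₐ = 1.0130e+05 J/mol = 101.3 kJ/mol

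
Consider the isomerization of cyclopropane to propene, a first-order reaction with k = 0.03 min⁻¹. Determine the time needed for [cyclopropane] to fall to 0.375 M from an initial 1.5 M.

46.21 min

Step 1: For first-order: t = ln([cyclopropane]₀/[cyclopropane])/k
Step 2: t = ln(1.5/0.375)/0.03
Step 3: t = ln(4)/0.03
Step 4: t = 1.386/0.03 = 46.21 min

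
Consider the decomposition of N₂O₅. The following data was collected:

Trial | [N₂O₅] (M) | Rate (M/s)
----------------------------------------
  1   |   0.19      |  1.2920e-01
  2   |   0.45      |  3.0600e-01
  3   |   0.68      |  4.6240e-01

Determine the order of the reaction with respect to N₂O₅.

first order (1)

Step 1: Compare trials to find order n where rate₂/rate₁ = ([N₂O₅]₂/[N₂O₅]₁)^n
Step 2: rate₂/rate₁ = 3.0600e-01/1.2920e-01 = 2.368
Step 3: [N₂O₅]₂/[N₂O₅]₁ = 0.45/0.19 = 2.368
Step 4: n = ln(2.368)/ln(2.368) = 1.00 ≈ 1
Step 5: The reaction is first order in N₂O₅.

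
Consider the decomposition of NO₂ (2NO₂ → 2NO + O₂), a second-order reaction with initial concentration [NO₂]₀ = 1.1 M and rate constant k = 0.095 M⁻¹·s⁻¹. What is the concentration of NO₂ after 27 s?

0.2878 M

Step 1: For a second-order reaction: 1/[NO₂] = 1/[NO₂]₀ + kt
Step 2: 1/[NO₂] = 1/1.1 + 0.095 × 27
Step 3: 1/[NO₂] = 0.9091 + 2.565 = 3.474
Step 4: [NO₂] = 1/3.474 = 0.2878 M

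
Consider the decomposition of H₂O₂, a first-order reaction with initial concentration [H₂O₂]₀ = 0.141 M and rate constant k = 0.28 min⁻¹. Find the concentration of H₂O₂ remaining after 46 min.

3.593e-07 M

Step 1: For a first-order reaction: [H₂O₂] = [H₂O₂]₀ × e^(-kt)
Step 2: [H₂O₂] = 0.141 × e^(-0.28 × 46)
Step 3: [H₂O₂] = 0.141 × e^(-12.88)
Step 4: [H₂O₂] = 0.141 × 2.54851e-06 = 3.593e-07 M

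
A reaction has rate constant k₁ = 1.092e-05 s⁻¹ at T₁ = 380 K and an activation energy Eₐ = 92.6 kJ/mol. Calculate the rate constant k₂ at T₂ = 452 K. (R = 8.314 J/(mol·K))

1.164e-03 s⁻¹

Step 1: Use the two-temperature Arrhenius form: ln(k₂/k₁) = -Eₐ/R × (1/T₂ - 1/T₁)
Step 2: Convert Eₐ to J/mol: 92.6 kJ/mol = 92600 J/mol
Step 3: 1/T₂ - 1/T₁ = 1/452 - 1/380 = -4.191896e-04 K⁻¹
Step 4: ln(k₂/k₁) = -92600/8.314 × -4.191896e-04 = 4.66887
Step 5: k₂ = k₁ × exp(4.66887) = 1.092e-05 × 1.06577e+02 = 1.164e-03 s⁻¹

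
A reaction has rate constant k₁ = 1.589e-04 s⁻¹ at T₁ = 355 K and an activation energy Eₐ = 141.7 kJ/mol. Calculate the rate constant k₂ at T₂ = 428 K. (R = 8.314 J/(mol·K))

5.720e-01 s⁻¹

Step 1: Use the two-temperature Arrhenius form: ln(k₂/k₁) = -Eₐ/R × (1/T₂ - 1/T₁)
Step 2: Convert Eₐ to J/mol: 141.7 kJ/mol = 141700 J/mol
Step 3: 1/T₂ - 1/T₁ = 1/428 - 1/355 = -4.804528e-04 K⁻¹
Step 4: ln(k₂/k₁) = -141700/8.314 × -4.804528e-04 = 8.18862
Step 5: k₂ = k₁ × exp(8.18862) = 1.589e-04 × 3.59975e+03 = 5.720e-01 s⁻¹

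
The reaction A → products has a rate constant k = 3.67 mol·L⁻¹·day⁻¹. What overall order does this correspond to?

zeroth order (0)

Step 1: The units of k for an nth-order reaction are (concentration)^(1-n)·(time)⁻¹.
Step 2: Here k has units mol·L⁻¹·day⁻¹, so the concentration exponent is 1.
Step 3: 1 - n = 1 ⇒ n = 0. The reaction is zeroth order.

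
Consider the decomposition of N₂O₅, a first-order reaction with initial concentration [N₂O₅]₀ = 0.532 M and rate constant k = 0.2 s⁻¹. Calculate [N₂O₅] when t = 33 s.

0.0007237 M

Step 1: For a first-order reaction: [N₂O₅] = [N₂O₅]₀ × e^(-kt)
Step 2: [N₂O₅] = 0.532 × e^(-0.2 × 33)
Step 3: [N₂O₅] = 0.532 × e^(-6.6)
Step 4: [N₂O₅] = 0.532 × 0.00136037 = 0.0007237 M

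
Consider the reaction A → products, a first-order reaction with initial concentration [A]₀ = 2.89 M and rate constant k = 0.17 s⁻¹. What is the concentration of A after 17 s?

0.1606 M

Step 1: For a first-order reaction: [A] = [A]₀ × e^(-kt)
Step 2: [A] = 2.89 × e^(-0.17 × 17)
Step 3: [A] = 2.89 × e^(-2.89)
Step 4: [A] = 2.89 × 0.0555762 = 0.1606 M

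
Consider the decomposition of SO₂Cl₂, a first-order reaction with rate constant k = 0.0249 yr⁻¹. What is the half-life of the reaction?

27.84 yr

Step 1: For a first-order reaction, t₁/₂ = ln(2)/k
Step 2: t₁/₂ = ln(2)/0.0249
Step 3: t₁/₂ = 0.6931/0.0249 = 27.84 yr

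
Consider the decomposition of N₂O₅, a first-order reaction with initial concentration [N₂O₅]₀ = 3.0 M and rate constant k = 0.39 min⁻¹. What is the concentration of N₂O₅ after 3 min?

0.9311 M

Step 1: For a first-order reaction: [N₂O₅] = [N₂O₅]₀ × e^(-kt)
Step 2: [N₂O₅] = 3.0 × e^(-0.39 × 3)
Step 3: [N₂O₅] = 3.0 × e^(-1.17)
Step 4: [N₂O₅] = 3.0 × 0.310367 = 0.9311 M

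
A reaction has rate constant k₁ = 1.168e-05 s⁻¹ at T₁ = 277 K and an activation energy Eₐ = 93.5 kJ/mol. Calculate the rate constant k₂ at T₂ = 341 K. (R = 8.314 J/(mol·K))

2.381e-02 s⁻¹

Step 1: Use the two-temperature Arrhenius form: ln(k₂/k₁) = -Eₐ/R × (1/T₂ - 1/T₁)
Step 2: Convert Eₐ to J/mol: 93.5 kJ/mol = 93500 J/mol
Step 3: 1/T₂ - 1/T₁ = 1/341 - 1/277 = -6.775570e-04 K⁻¹
Step 4: ln(k₂/k₁) = -93500/8.314 × -6.775570e-04 = 7.61987
Step 5: k₂ = k₁ × exp(7.61987) = 1.168e-05 × 2.03830e+03 = 2.381e-02 s⁻¹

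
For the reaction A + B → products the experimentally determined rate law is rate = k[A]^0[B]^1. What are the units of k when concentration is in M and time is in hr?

hr⁻¹

Step 1: Overall order = 0 + 1 = 1.
Step 2: rate has units M·hr⁻¹; [A]^0[B]^1 has units M^1.
Step 3: k = rate/([A]^0[B]^1), so units of k = M^(1-1)·hr⁻¹ = hr⁻¹.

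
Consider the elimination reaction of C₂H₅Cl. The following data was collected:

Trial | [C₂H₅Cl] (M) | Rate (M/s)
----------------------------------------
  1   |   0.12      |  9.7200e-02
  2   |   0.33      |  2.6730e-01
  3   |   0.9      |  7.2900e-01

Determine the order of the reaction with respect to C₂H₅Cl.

first order (1)

Step 1: Compare trials to find order n where rate₂/rate₁ = ([C₂H₅Cl]₂/[C₂H₅Cl]₁)^n
Step 2: rate₂/rate₁ = 2.6730e-01/9.7200e-02 = 2.75
Step 3: [C₂H₅Cl]₂/[C₂H₅Cl]₁ = 0.33/0.12 = 2.75
Step 4: n = ln(2.75)/ln(2.75) = 1.00 ≈ 1
Step 5: The reaction is first order in C₂H₅Cl.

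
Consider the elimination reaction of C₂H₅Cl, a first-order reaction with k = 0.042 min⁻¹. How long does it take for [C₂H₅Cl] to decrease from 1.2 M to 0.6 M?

16.5 min

Step 1: For first-order: t = ln([C₂H₅Cl]₀/[C₂H₅Cl])/k
Step 2: t = ln(1.2/0.6)/0.042
Step 3: t = ln(2)/0.042
Step 4: t = 0.6931/0.042 = 16.5 min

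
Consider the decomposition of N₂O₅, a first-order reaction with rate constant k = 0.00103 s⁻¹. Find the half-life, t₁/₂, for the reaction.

673 s

Step 1: For a first-order reaction, t₁/₂ = ln(2)/k
Step 2: t₁/₂ = ln(2)/0.00103
Step 3: t₁/₂ = 0.6931/0.00103 = 673 s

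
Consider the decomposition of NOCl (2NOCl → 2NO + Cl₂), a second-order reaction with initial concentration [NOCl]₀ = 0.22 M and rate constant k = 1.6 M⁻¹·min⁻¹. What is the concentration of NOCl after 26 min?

0.02167 M

Step 1: For a second-order reaction: 1/[NOCl] = 1/[NOCl]₀ + kt
Step 2: 1/[NOCl] = 1/0.22 + 1.6 × 26
Step 3: 1/[NOCl] = 4.545 + 41.6 = 46.15
Step 4: [NOCl] = 1/46.15 = 0.02167 M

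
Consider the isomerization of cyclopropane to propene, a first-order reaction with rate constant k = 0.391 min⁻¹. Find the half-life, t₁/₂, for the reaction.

1.773 min

Step 1: For a first-order reaction, t₁/₂ = ln(2)/k
Step 2: t₁/₂ = ln(2)/0.391
Step 3: t₁/₂ = 0.6931/0.391 = 1.773 min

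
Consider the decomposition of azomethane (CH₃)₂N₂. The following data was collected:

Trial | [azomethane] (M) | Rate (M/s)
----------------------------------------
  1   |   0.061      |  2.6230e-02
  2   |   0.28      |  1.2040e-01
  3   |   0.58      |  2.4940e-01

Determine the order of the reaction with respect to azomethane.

first order (1)

Step 1: Compare trials to find order n where rate₂/rate₁ = ([azomethane]₂/[azomethane]₁)^n
Step 2: rate₂/rate₁ = 1.2040e-01/2.6230e-02 = 4.59
Step 3: [azomethane]₂/[azomethane]₁ = 0.28/0.061 = 4.59
Step 4: n = ln(4.59)/ln(4.59) = 1.00 ≈ 1
Step 5: The reaction is first order in azomethane.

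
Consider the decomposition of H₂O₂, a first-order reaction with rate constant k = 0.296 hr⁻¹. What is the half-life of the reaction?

2.342 hr

Step 1: For a first-order reaction, t₁/₂ = ln(2)/k
Step 2: t₁/₂ = ln(2)/0.296
Step 3: t₁/₂ = 0.6931/0.296 = 2.342 hr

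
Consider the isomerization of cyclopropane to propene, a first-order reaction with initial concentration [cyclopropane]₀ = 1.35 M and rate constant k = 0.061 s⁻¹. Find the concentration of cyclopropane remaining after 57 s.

0.04171 M

Step 1: For a first-order reaction: [cyclopropane] = [cyclopropane]₀ × e^(-kt)
Step 2: [cyclopropane] = 1.35 × e^(-0.061 × 57)
Step 3: [cyclopropane] = 1.35 × e^(-3.477)
Step 4: [cyclopropane] = 1.35 × 0.0309 = 0.04171 M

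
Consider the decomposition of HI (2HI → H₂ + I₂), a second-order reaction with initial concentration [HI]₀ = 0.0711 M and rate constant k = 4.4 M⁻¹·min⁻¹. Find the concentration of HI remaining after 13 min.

0.01403 M

Step 1: For a second-order reaction: 1/[HI] = 1/[HI]₀ + kt
Step 2: 1/[HI] = 1/0.0711 + 4.4 × 13
Step 3: 1/[HI] = 14.06 + 57.2 = 71.26
Step 4: [HI] = 1/71.26 = 0.01403 M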